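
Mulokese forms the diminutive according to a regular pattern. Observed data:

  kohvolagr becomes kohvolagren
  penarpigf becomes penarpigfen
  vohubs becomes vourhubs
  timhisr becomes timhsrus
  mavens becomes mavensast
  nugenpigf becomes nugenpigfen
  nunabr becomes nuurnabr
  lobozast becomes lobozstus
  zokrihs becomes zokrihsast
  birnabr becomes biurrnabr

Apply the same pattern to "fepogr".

fepogren

nunabr and kohvolagr both end in -r yet inflect differently (nuurnabr, kohvolagren), so the final letter is not what conditions the rule; the second-to-last letter is.
"fepogr" has second-to-last letter 'g'. The stems whose second-to-last letter is 'g' (penarpigf → penarpigfen, nugenpigf → nugenpigfen, kohvolagr → kohvolagren) add -en.
So fepogr → fepogren.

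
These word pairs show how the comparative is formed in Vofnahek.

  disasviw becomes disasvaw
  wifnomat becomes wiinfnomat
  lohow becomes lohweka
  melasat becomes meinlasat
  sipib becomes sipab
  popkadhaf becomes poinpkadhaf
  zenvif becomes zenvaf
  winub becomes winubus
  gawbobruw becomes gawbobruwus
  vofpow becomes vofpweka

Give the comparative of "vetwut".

vetwutus

disasviw and gawbobruw both end in -w yet inflect differently (disasvaw, gawbobruwus), so the final letter is not what conditions the rule; the last vowel is.
"vetwut" has last vowel 'u'. The stems whose last vowel is 'u' (gawbobruw → gawbobruwus, winub → winubus) add -us.
The other patterns: stems whose last vowel is 'i' change the last vowel to 'a'; stems whose last vowel is 'o' delete the last vowel and add -eka; stems whose last vowel is 'a' insert -in- after the first vowel.
So vetwut → vetwutus.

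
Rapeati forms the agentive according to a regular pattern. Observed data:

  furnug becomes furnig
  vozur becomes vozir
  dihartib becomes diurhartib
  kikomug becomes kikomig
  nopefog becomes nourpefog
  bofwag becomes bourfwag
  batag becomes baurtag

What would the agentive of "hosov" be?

hoursov

"hosov" has last vowel 'o'. The one such stem in the data (nopefog → nourpefog) inserts -ur- after the first vowel (as do bofwag, batag), so the same rule applies.
So hosov → hoursov.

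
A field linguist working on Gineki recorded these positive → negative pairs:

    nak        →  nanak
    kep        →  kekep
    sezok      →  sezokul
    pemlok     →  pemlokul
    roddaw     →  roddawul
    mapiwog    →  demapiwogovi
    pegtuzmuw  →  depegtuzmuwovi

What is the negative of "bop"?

nak and sezok both end in -k yet inflect differently (nanak, sezokul), so the final letter is not what conditions the rule; the number of vowels is.
"bop" has 1 vowel. The stems with 1 vowel (nak → nanak, kep → kekep) repeat the first consonant+vowel as a prefix.
So bop → bobop.

bobop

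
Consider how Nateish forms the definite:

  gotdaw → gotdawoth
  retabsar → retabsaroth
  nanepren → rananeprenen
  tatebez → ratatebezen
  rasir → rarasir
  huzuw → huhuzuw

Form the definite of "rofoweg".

"rofoweg" has last vowel 'e'. The stems whose last vowel is 'e' (nanepren → rananeprenen, tatebez → ratatebezen) add ra- … -en around the stem.
So rofoweg → rarofowegen.

rarofowegen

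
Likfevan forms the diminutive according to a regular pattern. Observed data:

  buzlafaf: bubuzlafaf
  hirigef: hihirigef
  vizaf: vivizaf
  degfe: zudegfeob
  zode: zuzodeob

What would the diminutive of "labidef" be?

lalabidef

"labidef" ends in -f. The stems ending in -f (buzlafaf → bubuzlafaf, hirigef → hihirigef, vizaf → vivizaf) repeat the first consonant+vowel as a prefix.
The other pattern: stems ending in -e add zu- … -ob around the stem.
So labidef → lalabidef.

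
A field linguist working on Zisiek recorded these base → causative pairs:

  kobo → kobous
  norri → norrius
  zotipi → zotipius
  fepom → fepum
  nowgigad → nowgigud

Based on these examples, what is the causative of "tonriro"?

"tonriro" ends in a vowel. The stems ending in a vowel (kobo → kobous, norri → norrius, zotipi → zotipius) add -us.
The other pattern: stems ending in a consonant change the last vowel to 'u'.
So tonriro → tonrirous.

tonrirous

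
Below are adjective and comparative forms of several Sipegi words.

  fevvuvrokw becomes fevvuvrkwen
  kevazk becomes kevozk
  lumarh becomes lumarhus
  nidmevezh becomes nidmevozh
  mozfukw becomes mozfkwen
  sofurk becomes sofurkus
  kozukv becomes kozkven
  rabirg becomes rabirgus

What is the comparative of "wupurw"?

wupurwus

lumarh and nidmevezh both end in -h yet inflect differently (lumarhus, nidmevozh), so the final letter is not what conditions the rule; the second-to-last letter is.
"wupurw" has second-to-last letter 'r'. The stems whose second-to-last letter is 'r' (lumarh → lumarhus, sofurk → sofurkus, rabirg → rabirgus) add -us.
So wupurw → wupurwus.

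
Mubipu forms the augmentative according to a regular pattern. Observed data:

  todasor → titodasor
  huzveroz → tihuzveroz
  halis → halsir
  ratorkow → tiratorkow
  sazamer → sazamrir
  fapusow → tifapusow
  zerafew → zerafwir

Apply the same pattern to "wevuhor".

ratorkow and zerafew both end in -w yet inflect differently (tiratorkow, zerafwir), so the final letter is not what conditions the rule; the last vowel is.
"wevuhor" has last vowel 'o'. The stems whose last vowel is 'o' (ratorkow → tiratorkow, todasor → titodasor, fapusow → tifapusow) add the prefix ti-.
The other pattern: stems whose last vowel is 'e' or 'i' delete the last vowel and add -ir.
So wevuhor → tiwevuhor.

tiwevuhor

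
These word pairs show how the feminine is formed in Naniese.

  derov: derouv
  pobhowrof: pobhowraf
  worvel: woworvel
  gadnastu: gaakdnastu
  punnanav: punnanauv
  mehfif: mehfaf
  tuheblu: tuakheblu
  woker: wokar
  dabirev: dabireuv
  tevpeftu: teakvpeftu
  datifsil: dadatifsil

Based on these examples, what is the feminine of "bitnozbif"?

worvel and dabirev both have last vowel 'e' yet inflect differently (woworvel, dabireuv), so the last vowel is not what conditions the rule; the final letter is.
"bitnozbif" ends in -f. The stems ending in -f (pobhowrof → pobhowraf, mehfif → mehfaf) change the last vowel to 'a'.
The other patterns: stems ending in -l repeat the first consonant+vowel as a prefix; stems ending in -v drop the final letter and add -uv; stems ending in -u insert -ak- after the first vowel.
So bitnozbif → bitnozbaf.

bitnozbaf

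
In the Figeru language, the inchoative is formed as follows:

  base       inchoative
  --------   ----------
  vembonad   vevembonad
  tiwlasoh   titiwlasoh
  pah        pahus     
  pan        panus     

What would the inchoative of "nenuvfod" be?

nenenuvfod

tiwlasoh and pah both end in -h yet inflect differently (titiwlasoh, pahus), so the final letter is not what conditions the rule; the number of vowels is.
"nenuvfod" has 3 vowels. The stems with 3 vowels (vembonad → vevembonad, tiwlasoh → titiwlasoh) repeat the first consonant+vowel as a prefix.
The other pattern: stems with 1 vowel add -us.
So nenuvfod → nenenuvfod.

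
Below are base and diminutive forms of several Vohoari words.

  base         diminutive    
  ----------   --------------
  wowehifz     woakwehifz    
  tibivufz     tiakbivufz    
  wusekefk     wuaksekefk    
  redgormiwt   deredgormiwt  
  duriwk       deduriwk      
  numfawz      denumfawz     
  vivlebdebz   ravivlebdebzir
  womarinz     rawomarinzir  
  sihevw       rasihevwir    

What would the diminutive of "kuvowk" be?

dekuvowk

wusekefk and duriwk both end in -k yet inflect differently (wuaksekefk, deduriwk), so the final letter is not what conditions the rule; the second-to-last letter is.
"kuvowk" has second-to-last letter 'w'. The stems whose second-to-last letter is 'w' (redgormiwt → deredgormiwt, duriwk → deduriwk, numfawz → denumfawz) add the prefix de-.
The other patterns: stems whose second-to-last letter is 'f' insert -ak- after the first vowel; stems whose second-to-last letter is 'b', 'n' or 'v' add ra- … -ir around the stem.
So kuvowk → dekuvowk.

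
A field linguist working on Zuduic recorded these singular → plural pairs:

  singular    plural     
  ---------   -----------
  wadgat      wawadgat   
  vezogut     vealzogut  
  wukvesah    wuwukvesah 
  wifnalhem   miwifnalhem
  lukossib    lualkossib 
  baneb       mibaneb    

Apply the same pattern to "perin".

pealrin

wadgat and vezogut both end in -t yet inflect differently (wawadgat, vealzogut), so the final letter is not what conditions the rule; the last vowel is.
"perin" has last vowel 'i'. The one such stem in the data (lukossib → lualkossib) inserts -al- after the first vowel (as does vezogut), so the same rule applies.
The other patterns: stems whose last vowel is 'a' repeat the first consonant+vowel as a prefix; stems whose last vowel is 'e' add the prefix mi-.
So perin → pealrin.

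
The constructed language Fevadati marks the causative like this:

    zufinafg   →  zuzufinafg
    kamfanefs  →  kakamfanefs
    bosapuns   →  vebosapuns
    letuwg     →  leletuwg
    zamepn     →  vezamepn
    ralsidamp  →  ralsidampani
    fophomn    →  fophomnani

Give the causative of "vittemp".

fophomn and zamepn both end in -n yet inflect differently (fophomnani, vezamepn), so the final letter is not what conditions the rule; the second-to-last letter is.
"vittemp" has second-to-last letter 'm'. The stems whose second-to-last letter is 'm' (ralsidamp → ralsidampani, fophomn → fophomnani) add -ani.
So vittemp → vittempani.

vittempani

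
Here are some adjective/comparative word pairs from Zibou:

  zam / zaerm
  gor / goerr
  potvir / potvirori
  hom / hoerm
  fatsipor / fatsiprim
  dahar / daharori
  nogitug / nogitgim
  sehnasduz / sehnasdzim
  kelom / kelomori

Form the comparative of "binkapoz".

binkapzim

gor and potvir both end in -r yet inflect differently (goerr, potvirori), so the final letter is not what conditions the rule; the number of vowels is.
"binkapoz" has 3 vowels. The stems with 3 vowels (sehnasduz → sehnasdzim, nogitug → nogitgim, fatsipor → fatsiprim) delete the last vowel and add -im.
So binkapoz → binkapzim.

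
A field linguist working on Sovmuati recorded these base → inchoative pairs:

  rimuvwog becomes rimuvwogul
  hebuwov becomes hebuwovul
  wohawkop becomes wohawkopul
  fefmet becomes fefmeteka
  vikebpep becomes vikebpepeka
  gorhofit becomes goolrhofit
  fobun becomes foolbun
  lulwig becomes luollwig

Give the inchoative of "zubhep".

zubhepeka

wohawkop and vikebpep both end in -p yet inflect differently (wohawkopul, vikebpepeka), so the final letter is not what conditions the rule; the last vowel is.
"zubhep" has last vowel 'e'. The stems whose last vowel is 'e' (fefmet → fefmeteka, vikebpep → vikebpepeka) add -eka.
The other patterns: stems whose last vowel is 'o' add -ul; stems whose last vowel is 'i' or 'u' insert -ol- after the first vowel.
So zubhep → zubhepeka.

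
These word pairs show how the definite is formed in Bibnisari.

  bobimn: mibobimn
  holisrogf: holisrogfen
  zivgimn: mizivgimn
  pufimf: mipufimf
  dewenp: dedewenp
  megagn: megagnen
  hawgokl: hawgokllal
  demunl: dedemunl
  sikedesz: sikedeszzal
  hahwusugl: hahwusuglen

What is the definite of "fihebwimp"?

bobimn and megagn both end in -n yet inflect differently (mibobimn, megagnen), so the final letter is not what conditions the rule; the second-to-last letter is.
"fihebwimp" has second-to-last letter 'm'. The stems whose second-to-last letter is 'm' (pufimf → mipufimf, bobimn → mibobimn, zivgimn → mizivgimn) add the prefix mi-.
So fihebwimp → mifihebwimp.

mifihebwimp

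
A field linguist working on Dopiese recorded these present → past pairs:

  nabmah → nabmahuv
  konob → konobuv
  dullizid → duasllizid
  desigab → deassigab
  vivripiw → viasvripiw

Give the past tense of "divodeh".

"divodeh" has 3 vowels. The stems with 3 vowels (dullizid → duasllizid, desigab → deassigab, vivripiw → viasvripiw) insert -as- after the first vowel.
So divodeh → diasvodeh.

diasvodeh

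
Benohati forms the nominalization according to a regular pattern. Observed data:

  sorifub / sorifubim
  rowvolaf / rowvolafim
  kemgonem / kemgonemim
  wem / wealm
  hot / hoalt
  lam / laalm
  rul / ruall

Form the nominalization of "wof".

"wof" has 1 vowel. The stems with 1 vowel (wem → wealm, hot → hoalt, lam → laalm) insert -al- after the first vowel.
So wof → woalf.

woalf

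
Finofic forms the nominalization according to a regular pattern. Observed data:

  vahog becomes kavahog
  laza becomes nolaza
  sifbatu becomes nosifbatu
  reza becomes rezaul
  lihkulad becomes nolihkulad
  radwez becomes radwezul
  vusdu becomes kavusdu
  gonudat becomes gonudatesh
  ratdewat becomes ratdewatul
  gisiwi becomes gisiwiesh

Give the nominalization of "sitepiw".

nositepiw

ratdewat and gonudat both end in -t yet inflect differently (ratdewatul, gonudatesh), so the final letter is not what conditions the rule; the first letter is.
"sitepiw" begins with s-. The one such stem in the data (sifbatu → nosifbatu) adds the prefix no-, so the same rule applies.
The other patterns: stems beginning with r- add -ul; stems beginning with v- add the prefix ka-; stems beginning with g- add -esh.
So sitepiw → nositepiw.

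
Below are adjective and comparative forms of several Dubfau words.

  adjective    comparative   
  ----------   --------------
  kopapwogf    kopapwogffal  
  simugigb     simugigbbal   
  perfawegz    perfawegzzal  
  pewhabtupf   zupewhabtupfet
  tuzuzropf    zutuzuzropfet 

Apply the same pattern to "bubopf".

kopapwogf and tuzuzropf both end in -f yet inflect differently (kopapwogffal, zutuzuzropfet), so the final letter is not what conditions the rule; the second-to-last letter is.
"bubopf" has second-to-last letter 'p'. The stems whose second-to-last letter is 'p' (tuzuzropf → zutuzuzropfet, pewhabtupf → zupewhabtupfet) add zu- … -et around the stem.
So bubopf → zububopfet.

zububopfet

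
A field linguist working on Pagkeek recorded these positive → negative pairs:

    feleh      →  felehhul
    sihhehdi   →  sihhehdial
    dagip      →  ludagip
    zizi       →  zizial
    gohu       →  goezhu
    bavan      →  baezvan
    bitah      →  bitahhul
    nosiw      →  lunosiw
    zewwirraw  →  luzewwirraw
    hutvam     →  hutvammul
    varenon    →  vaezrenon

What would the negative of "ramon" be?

bitah and zewwirraw both have last vowel 'a' yet inflect differently (bitahhul, luzewwirraw), so the last vowel is not what conditions the rule; the final letter is.
"ramon" ends in -n. The stems ending in -n (varenon → vaezrenon, bavan → baezvan) insert -ez- after the first vowel.
The other patterns: stems ending in -h or -m double the final consonant and add -ul; stems ending in -p or -w add the prefix lu-; stems ending in -i add -al.
So ramon → raezmon.

raezmon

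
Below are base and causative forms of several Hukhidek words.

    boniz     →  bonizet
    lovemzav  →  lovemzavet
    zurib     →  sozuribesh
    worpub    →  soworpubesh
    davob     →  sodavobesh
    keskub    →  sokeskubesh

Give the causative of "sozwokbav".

zurib and boniz both have last vowel 'i' yet inflect differently (sozuribesh, bonizet), so the last vowel is not what conditions the rule; the final letter is.
"sozwokbav" ends in -v. The one such stem in the data (lovemzav → lovemzavet) adds -et, so the same rule applies.
So sozwokbav → sozwokbavet.

sozwokbavet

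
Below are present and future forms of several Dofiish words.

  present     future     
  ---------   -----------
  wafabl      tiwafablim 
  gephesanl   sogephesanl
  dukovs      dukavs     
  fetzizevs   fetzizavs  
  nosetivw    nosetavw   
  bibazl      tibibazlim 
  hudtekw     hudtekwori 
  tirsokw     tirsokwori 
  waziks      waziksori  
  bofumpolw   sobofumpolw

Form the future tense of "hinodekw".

hinodekwori

tirsokw and bofumpolw both end in -w yet inflect differently (tirsokwori, sobofumpolw), so the final letter is not what conditions the rule; the second-to-last letter is.
"hinodekw" has second-to-last letter 'k'. The stems whose second-to-last letter is 'k' (waziks → waziksori, tirsokw → tirsokwori, hudtekw → hudtekwori) add -ori.
The other patterns: stems whose second-to-last letter is 'l' or 'n' add the prefix so-; stems whose second-to-last letter is 'v' change the last vowel to 'a'; stems whose second-to-last letter is 'b' or 'z' add ti- … -im around the stem.
So hinodekw → hinodekwori.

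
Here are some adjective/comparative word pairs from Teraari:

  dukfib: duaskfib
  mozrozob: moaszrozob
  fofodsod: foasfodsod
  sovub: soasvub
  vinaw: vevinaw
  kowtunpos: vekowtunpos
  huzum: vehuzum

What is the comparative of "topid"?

"topid" ends in -d. The one such stem in the data (fofodsod → foasfodsod) inserts -as- after the first vowel (as do dukfib, mozrozob), so the same rule applies.
So topid → toaspid.

toaspid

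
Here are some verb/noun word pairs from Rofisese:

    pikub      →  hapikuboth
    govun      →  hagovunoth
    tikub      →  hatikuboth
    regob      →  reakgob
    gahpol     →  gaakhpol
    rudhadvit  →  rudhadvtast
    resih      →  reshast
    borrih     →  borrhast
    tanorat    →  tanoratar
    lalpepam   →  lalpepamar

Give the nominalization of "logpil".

pikub and regob both end in -b yet inflect differently (hapikuboth, reakgob), so the final letter is not what conditions the rule; the last vowel is.
"logpil" has last vowel 'i'. The stems whose last vowel is 'i' (rudhadvit → rudhadvtast, resih → reshast, borrih → borrhast) delete the last vowel and add -ast.
The other patterns: stems whose last vowel is 'u' add ha- … -oth around the stem; stems whose last vowel is 'o' insert -ak- after the first vowel; stems whose last vowel is 'a' add -ar.
So logpil → logplast.

logplast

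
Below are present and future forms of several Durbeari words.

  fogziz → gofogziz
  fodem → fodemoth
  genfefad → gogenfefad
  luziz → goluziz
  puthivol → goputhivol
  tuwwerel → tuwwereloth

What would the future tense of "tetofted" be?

tetoftedoth

"tetofted" has last vowel 'e'. The stems whose last vowel is 'e' (tuwwerel → tuwwereloth, fodem → fodemoth) add -oth.
The other pattern: stems whose last vowel is 'a', 'i' or 'o' add the prefix go-.
So tetofted → tetoftedoth.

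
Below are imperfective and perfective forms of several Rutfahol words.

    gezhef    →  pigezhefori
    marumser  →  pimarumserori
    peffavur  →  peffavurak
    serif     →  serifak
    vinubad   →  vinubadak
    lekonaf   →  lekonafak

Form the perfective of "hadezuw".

hadezuwak

marumser and peffavur both end in -r yet inflect differently (pimarumserori, peffavurak), so the final letter is not what conditions the rule; the last vowel is.
"hadezuw" has last vowel 'u'. The one such stem in the data (peffavur → peffavurak) adds -ak, so the same rule applies.
The other pattern: stems whose last vowel is 'e' add pi- … -ori around the stem.
So hadezuw → hadezuwak.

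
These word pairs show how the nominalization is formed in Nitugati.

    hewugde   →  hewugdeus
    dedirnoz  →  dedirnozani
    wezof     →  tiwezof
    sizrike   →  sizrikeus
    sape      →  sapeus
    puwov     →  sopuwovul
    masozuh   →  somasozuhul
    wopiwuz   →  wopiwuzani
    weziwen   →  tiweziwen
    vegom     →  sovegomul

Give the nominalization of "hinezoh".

wezof and dedirnoz both have last vowel 'o' yet inflect differently (tiwezof, dedirnozani), so the last vowel is not what conditions the rule; the final letter is.
"hinezoh" ends in -h. The one such stem in the data (masozuh → somasozuhul) adds so- … -ul around the stem, so the same rule applies.
So hinezoh → sohinezohul.

sohinezohul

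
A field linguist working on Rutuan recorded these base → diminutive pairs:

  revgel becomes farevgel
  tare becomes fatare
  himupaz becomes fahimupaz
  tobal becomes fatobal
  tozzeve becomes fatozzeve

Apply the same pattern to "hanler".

Every pair shown (revgel → farevgel, tare → fatare, himupaz → fahimupaz, …) follows the same rule: add the prefix fa-.
So hanler → fahanler.

fahanler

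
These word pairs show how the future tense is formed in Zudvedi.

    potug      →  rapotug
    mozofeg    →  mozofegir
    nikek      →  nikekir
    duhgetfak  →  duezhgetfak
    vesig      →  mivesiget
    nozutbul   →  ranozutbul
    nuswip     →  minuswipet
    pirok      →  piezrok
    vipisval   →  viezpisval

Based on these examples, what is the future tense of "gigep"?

mozofeg and potug both end in -g yet inflect differently (mozofegir, rapotug), so the final letter is not what conditions the rule; the last vowel is.
"gigep" has last vowel 'e'. The stems whose last vowel is 'e' (mozofeg → mozofegir, nikek → nikekir) add -ir.
So gigep → gigepir.

gigepir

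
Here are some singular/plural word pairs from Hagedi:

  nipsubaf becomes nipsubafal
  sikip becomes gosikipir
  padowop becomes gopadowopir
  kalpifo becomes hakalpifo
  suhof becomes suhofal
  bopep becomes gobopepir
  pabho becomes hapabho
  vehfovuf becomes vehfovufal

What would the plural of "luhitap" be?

goluhitapir

suhof and padowop both have last vowel 'o' yet inflect differently (suhofal, gopadowopir), so the last vowel is not what conditions the rule; the final letter is.
"luhitap" ends in -p. The stems ending in -p (bopep → gobopepir, sikip → gosikipir, padowop → gopadowopir) add go- … -ir around the stem.
So luhitap → goluhitapir.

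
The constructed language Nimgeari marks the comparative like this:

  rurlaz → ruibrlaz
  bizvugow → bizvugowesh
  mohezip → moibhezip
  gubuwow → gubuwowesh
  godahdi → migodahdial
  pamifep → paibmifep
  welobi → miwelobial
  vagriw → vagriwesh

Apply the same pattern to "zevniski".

mizevniskial

"zevniski" ends in -i. The stems ending in -i (welobi → miwelobial, godahdi → migodahdial) add mi- … -al around the stem.
The other patterns: stems ending in -w add -esh; stems ending in -p or -z insert -ib- after the first vowel.
So zevniski → mizevniskial.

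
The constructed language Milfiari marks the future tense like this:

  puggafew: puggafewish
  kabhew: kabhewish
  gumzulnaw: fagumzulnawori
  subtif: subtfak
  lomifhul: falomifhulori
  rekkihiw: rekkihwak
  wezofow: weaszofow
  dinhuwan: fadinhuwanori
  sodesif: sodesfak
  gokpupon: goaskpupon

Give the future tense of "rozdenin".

kabhew and gumzulnaw both end in -w yet inflect differently (kabhewish, fagumzulnawori), so the final letter is not what conditions the rule; the last vowel is.
"rozdenin" has last vowel 'i'. The stems whose last vowel is 'i' (rekkihiw → rekkihwak, subtif → subtfak, sodesif → sodesfak) delete the last vowel and add -ak.
So rozdenin → rozdennak.

rozdennak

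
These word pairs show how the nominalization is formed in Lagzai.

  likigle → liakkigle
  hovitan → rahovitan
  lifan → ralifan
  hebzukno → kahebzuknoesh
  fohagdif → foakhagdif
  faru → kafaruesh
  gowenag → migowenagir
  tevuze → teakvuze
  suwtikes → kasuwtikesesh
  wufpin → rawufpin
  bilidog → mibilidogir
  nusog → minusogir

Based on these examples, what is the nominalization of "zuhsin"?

lifan and gowenag both have last vowel 'a' yet inflect differently (ralifan, migowenagir), so the last vowel is not what conditions the rule; the final letter is.
"zuhsin" ends in -n. The stems ending in -n (lifan → ralifan, hovitan → rahovitan, wufpin → rawufpin) add the prefix ra-.
The other patterns: stems ending in -g add mi- … -ir around the stem; stems ending in -e or -f insert -ak- after the first vowel; stems ending in -o, -s or -u add ka- … -esh around the stem.
So zuhsin → razuhsin.

razuhsin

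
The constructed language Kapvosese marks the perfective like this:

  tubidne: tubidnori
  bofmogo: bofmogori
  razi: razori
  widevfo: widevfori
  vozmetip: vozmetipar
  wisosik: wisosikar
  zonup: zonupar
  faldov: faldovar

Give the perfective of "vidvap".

"vidvap" ends in a consonant. The stems ending in a consonant (vozmetip → vozmetipar, wisosik → wisosikar, zonup → zonupar) add -ar.
The other pattern: stems ending in a vowel drop the final letter and add -ori.
So vidvap → vidvapar.

vidvapar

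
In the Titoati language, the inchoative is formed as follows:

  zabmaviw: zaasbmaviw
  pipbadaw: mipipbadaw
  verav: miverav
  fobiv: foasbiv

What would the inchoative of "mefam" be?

mimefam

pipbadaw and zabmaviw both end in -w yet inflect differently (mipipbadaw, zaasbmaviw), so the final letter is not what conditions the rule; the last vowel is.
"mefam" has last vowel 'a'. The stems whose last vowel is 'a' (pipbadaw → mipipbadaw, verav → miverav) add the prefix mi-.
So mefam → mimefam.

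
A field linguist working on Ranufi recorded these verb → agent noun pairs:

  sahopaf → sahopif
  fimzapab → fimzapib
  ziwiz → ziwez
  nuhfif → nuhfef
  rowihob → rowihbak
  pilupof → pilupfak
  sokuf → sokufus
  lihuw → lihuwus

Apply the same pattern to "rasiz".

rasez

sahopaf and nuhfif both end in -f yet inflect differently (sahopif, nuhfef), so the final letter is not what conditions the rule; the last vowel is.
"rasiz" has last vowel 'i'. The stems whose last vowel is 'i' (ziwiz → ziwez, nuhfif → nuhfef) change the last vowel to 'e'.
The other patterns: stems whose last vowel is 'a' change the last vowel to 'i'; stems whose last vowel is 'o' delete the last vowel and add -ak; stems whose last vowel is 'u' add -us.
So rasiz → rasez.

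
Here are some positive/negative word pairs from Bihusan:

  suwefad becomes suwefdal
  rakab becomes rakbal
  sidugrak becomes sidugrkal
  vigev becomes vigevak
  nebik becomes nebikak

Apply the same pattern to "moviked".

"moviked" has last vowel 'e'. The one such stem in the data (vigev → vigevak) adds -ak, so the same rule applies.
The other pattern: stems whose last vowel is 'a' delete the last vowel and add -al.
So moviked → movikedak.

movikedak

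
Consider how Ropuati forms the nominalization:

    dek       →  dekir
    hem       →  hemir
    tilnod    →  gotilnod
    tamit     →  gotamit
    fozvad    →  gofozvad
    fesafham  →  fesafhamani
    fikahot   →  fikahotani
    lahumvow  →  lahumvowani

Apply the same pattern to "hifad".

hem and fesafham both end in -m yet inflect differently (hemir, fesafhamani), so the final letter is not what conditions the rule; the number of vowels is.
"hifad" has 2 vowels. The stems with 2 vowels (tilnod → gotilnod, tamit → gotamit, fozvad → gofozvad) add the prefix go-.
The other patterns: stems with 1 vowel add -ir; stems with 3 vowels add -ani.
So hifad → gohifad.

gohifad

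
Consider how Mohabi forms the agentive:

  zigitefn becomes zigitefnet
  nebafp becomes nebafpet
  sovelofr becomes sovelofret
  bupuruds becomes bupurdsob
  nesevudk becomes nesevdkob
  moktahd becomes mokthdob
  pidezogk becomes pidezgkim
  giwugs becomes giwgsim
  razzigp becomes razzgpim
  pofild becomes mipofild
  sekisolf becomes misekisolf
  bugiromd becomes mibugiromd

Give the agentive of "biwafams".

nesevudk and pidezogk both end in -k yet inflect differently (nesevdkob, pidezgkim), so the final letter is not what conditions the rule; the second-to-last letter is.
"biwafams" has second-to-last letter 'm'. The one such stem in the data (bugiromd → mibugiromd) adds the prefix mi-, so the same rule applies.
So biwafams → mibiwafams.

mibiwafams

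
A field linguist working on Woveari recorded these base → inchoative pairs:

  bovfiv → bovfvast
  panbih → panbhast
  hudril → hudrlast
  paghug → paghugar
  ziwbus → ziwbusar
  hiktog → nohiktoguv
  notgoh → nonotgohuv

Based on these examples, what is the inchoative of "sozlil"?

paghug and hiktog both end in -g yet inflect differently (paghugar, nohiktoguv), so the final letter is not what conditions the rule; the last vowel is.
"sozlil" has last vowel 'i'. The stems whose last vowel is 'i' (bovfiv → bovfvast, panbih → panbhast, hudril → hudrlast) delete the last vowel and add -ast.
The other patterns: stems whose last vowel is 'u' add -ar; stems whose last vowel is 'o' add no- … -uv around the stem.
So sozlil → sozllast.

sozllast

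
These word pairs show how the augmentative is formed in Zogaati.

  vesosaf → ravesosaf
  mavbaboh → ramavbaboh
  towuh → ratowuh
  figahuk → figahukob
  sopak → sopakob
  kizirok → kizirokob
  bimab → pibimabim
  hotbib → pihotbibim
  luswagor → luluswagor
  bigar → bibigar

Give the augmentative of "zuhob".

towuh and figahuk both have last vowel 'u' yet inflect differently (ratowuh, figahukob), so the last vowel is not what conditions the rule; the final letter is.
"zuhob" ends in -b. The stems ending in -b (bimab → pibimabim, hotbib → pihotbibim) add pi- … -im around the stem.
So zuhob → pizuhobim.

pizuhobim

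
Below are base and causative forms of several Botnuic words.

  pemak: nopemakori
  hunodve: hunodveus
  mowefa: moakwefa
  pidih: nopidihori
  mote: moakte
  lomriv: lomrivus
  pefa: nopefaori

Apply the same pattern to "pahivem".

mowefa and pefa both end in -a yet inflect differently (moakwefa, nopefaori), so the final letter is not what conditions the rule; the first letter is.
"pahivem" begins with p-. The stems beginning with p- (pidih → nopidihori, pemak → nopemakori, pefa → nopefaori) add no- … -ori around the stem.
So pahivem → nopahivemori.

nopahivemori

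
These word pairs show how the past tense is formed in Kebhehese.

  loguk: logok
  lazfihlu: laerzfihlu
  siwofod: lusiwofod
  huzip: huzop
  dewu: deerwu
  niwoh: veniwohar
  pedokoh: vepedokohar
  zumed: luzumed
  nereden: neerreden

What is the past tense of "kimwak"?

kimwok

zumed and nereden both have last vowel 'e' yet inflect differently (luzumed, neerreden), so the last vowel is not what conditions the rule; the final letter is.
"kimwak" ends in -k. The one such stem in the data (loguk → logok) changes the last vowel to 'o' (as does huzip), so the same rule applies.
So kimwak → kimwok.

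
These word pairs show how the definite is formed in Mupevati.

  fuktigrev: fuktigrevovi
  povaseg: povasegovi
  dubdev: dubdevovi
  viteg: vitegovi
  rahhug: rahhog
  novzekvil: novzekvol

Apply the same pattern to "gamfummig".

gamfummog

povaseg and rahhug both end in -g yet inflect differently (povasegovi, rahhog), so the final letter is not what conditions the rule; the last vowel is.
"gamfummig" has last vowel 'i'. The one such stem in the data (novzekvil → novzekvol) changes the last vowel to 'o' (as does rahhug), so the same rule applies.
So gamfummig → gamfummog.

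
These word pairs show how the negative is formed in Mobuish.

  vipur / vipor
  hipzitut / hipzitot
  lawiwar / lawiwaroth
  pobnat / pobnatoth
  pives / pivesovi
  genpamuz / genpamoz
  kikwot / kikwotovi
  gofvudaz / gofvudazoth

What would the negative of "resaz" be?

resazoth

pobnat and hipzitut both end in -t yet inflect differently (pobnatoth, hipzitot), so the final letter is not what conditions the rule; the last vowel is.
"resaz" has last vowel 'a'. The stems whose last vowel is 'a' (gofvudaz → gofvudazoth, pobnat → pobnatoth, lawiwar → lawiwaroth) add -oth.
The other patterns: stems whose last vowel is 'u' change the last vowel to 'o'; stems whose last vowel is 'e' or 'o' add -ovi.
So resaz → resazoth.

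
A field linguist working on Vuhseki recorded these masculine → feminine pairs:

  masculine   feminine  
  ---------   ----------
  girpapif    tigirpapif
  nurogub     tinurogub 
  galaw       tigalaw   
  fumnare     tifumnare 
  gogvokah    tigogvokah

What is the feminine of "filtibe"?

Every pair shown (girpapif → tigirpapif, nurogub → tinurogub, galaw → tigalaw, …) follows the same rule: add the prefix ti-.
So filtibe → tifiltibe.

tifiltibe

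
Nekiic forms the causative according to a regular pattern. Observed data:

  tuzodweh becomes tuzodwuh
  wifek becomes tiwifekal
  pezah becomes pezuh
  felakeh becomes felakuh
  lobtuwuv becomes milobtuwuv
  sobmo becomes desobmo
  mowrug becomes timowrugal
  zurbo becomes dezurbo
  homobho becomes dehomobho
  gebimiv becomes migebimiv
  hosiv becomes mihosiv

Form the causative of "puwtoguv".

felakeh and wifek both have last vowel 'e' yet inflect differently (felakuh, tiwifekal), so the last vowel is not what conditions the rule; the final letter is.
"puwtoguv" ends in -v. The stems ending in -v (hosiv → mihosiv, gebimiv → migebimiv, lobtuwuv → milobtuwuv) add the prefix mi-.
So puwtoguv → mipuwtoguv.

mipuwtoguv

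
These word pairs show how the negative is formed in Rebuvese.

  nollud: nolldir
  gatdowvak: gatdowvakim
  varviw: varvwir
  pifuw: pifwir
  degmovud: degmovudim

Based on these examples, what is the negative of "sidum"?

sidmir

nollud and degmovud both end in -d yet inflect differently (nolldir, degmovudim), so the final letter is not what conditions the rule; the number of vowels is.
"sidum" has 2 vowels. The stems with 2 vowels (pifuw → pifwir, varviw → varvwir, nollud → nolldir) delete the last vowel and add -ir.
The other pattern: stems with 3 vowels add -im.
So sidum → sidmir.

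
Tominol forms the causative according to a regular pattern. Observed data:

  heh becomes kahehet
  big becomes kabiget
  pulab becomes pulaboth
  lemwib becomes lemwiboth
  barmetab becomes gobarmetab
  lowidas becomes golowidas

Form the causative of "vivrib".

vivriboth

"vivrib" has 2 vowels. The stems with 2 vowels (pulab → pulaboth, lemwib → lemwiboth) add -oth.
The other patterns: stems with 1 vowel add ka- … -et around the stem; stems with 3 vowels add the prefix go-.
So vivrib → vivriboth.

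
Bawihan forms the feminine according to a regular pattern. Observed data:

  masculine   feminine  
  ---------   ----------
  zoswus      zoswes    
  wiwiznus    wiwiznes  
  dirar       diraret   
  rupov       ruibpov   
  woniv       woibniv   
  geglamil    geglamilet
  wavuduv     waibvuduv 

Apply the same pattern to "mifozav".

miibfozav

wavuduv and wiwiznus both have last vowel 'u' yet inflect differently (waibvuduv, wiwiznes), so the last vowel is not what conditions the rule; the final letter is.
"mifozav" ends in -v. The stems ending in -v (wavuduv → waibvuduv, rupov → ruibpov, woniv → woibniv) insert -ib- after the first vowel.
So mifozav → miibfozav.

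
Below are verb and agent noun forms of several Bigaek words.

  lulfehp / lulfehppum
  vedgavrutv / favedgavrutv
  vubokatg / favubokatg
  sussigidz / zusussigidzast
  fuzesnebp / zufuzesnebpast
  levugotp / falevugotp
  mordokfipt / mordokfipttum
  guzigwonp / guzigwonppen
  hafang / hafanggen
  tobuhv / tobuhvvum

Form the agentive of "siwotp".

fasiwotp

guzigwonp and lulfehp both end in -p yet inflect differently (guzigwonppen, lulfehppum), so the final letter is not what conditions the rule; the second-to-last letter is.
"siwotp" has second-to-last letter 't'. The stems whose second-to-last letter is 't' (levugotp → falevugotp, vedgavrutv → favedgavrutv, vubokatg → favubokatg) add the prefix fa-.
So siwotp → fasiwotp.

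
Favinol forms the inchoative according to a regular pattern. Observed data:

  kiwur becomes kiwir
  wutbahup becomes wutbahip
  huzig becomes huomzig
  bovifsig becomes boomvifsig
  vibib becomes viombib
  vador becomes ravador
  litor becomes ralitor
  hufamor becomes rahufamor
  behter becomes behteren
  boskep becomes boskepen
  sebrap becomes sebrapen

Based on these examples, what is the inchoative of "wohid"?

woomhid

"wohid" has last vowel 'i'. The stems whose last vowel is 'i' (huzig → huomzig, bovifsig → boomvifsig, vibib → viombib) insert -om- after the first vowel.
The other patterns: stems whose last vowel is 'u' change the last vowel to 'i'; stems whose last vowel is 'o' add the prefix ra-; stems whose last vowel is 'a' or 'e' add -en.
So wohid → woomhid.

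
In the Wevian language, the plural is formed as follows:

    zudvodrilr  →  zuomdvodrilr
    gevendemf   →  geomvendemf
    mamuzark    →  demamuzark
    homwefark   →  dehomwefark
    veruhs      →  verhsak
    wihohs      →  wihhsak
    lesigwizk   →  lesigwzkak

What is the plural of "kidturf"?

mamuzark and lesigwizk both end in -k yet inflect differently (demamuzark, lesigwzkak), so the final letter is not what conditions the rule; the second-to-last letter is.
"kidturf" has second-to-last letter 'r'. The stems whose second-to-last letter is 'r' (mamuzark → demamuzark, homwefark → dehomwefark) add the prefix de-.
The other patterns: stems whose second-to-last letter is 'l' or 'm' insert -om- after the first vowel; stems whose second-to-last letter is 'h' or 'z' delete the last vowel and add -ak.
So kidturf → dekidturf.

dekidturf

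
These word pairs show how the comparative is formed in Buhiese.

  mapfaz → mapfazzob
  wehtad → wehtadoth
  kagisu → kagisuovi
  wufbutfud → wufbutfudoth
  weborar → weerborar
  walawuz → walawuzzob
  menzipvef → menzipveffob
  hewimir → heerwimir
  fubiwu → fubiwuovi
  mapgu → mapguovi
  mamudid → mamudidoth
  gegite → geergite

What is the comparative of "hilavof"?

"hilavof" ends in -f. The one such stem in the data (menzipvef → menzipveffob) doubles the final consonant and adds -ob (as do mapfaz, walawuz), so the same rule applies.
The other patterns: stems ending in -u add -ovi; stems ending in -d add -oth; stems ending in -e or -r insert -er- after the first vowel.
So hilavof → hilavoffob.

hilavoffob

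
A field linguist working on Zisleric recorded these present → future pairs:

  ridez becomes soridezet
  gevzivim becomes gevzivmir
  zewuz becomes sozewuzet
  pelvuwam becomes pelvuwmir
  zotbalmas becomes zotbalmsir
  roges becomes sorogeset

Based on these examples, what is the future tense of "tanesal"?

"tanesal" has 3 vowels. The stems with 3 vowels (pelvuwam → pelvuwmir, gevzivim → gevzivmir, zotbalmas → zotbalmsir) delete the last vowel and add -ir.
The other pattern: stems with 2 vowels add so- … -et around the stem.
So tanesal → taneslir.

taneslir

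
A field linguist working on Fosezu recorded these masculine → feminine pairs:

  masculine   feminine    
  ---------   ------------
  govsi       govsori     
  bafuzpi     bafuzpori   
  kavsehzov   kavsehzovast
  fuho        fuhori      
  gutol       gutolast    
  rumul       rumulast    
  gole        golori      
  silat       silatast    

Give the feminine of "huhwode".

"huhwode" ends in a vowel. The stems ending in a vowel (fuho → fuhori, bafuzpi → bafuzpori, govsi → govsori) drop the final letter and add -ori.
So huhwode → huhwodori.

huhwodori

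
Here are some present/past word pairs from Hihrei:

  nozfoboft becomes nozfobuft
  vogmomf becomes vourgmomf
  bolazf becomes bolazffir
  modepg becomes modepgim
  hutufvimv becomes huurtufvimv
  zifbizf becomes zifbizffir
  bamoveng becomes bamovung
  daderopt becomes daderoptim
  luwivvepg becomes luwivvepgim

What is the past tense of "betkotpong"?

bamoveng and luwivvepg both end in -g yet inflect differently (bamovung, luwivvepgim), so the final letter is not what conditions the rule; the second-to-last letter is.
"betkotpong" has second-to-last letter 'n'. The one such stem in the data (bamoveng → bamovung) changes the last vowel to 'u' (as does nozfoboft), so the same rule applies.
So betkotpong → betkotpung.

betkotpung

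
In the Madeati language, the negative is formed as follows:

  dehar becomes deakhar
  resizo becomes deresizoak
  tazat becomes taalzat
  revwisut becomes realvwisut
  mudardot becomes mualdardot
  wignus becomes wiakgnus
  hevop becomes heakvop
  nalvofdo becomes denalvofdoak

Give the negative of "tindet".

tialndet

nalvofdo and mudardot both have last vowel 'o' yet inflect differently (denalvofdoak, mualdardot), so the last vowel is not what conditions the rule; the final letter is.
"tindet" ends in -t. The stems ending in -t (revwisut → realvwisut, tazat → taalzat, mudardot → mualdardot) insert -al- after the first vowel.
The other patterns: stems ending in -o add de- … -ak around the stem; stems ending in -p, -r or -s insert -ak- after the first vowel.
So tindet → tialndet.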